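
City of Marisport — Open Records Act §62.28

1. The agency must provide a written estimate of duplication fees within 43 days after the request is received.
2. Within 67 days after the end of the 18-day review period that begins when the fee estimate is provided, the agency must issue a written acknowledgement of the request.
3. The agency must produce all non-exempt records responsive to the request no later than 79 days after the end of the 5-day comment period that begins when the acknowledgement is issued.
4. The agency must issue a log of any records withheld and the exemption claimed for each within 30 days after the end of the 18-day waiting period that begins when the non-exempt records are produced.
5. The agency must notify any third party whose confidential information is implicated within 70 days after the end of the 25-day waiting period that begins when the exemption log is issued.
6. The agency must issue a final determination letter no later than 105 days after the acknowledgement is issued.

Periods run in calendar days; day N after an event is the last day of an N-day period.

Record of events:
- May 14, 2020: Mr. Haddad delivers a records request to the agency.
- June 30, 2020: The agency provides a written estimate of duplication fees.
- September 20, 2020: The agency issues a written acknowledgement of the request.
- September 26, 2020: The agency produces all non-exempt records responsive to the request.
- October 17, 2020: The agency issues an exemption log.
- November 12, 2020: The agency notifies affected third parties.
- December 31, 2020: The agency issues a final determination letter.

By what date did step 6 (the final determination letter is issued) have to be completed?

January 3, 2021

Step 6 runs from September 20, 2020, when the acknowledgement is issued. 105 days after September 20, 2020 is January 3, 2021.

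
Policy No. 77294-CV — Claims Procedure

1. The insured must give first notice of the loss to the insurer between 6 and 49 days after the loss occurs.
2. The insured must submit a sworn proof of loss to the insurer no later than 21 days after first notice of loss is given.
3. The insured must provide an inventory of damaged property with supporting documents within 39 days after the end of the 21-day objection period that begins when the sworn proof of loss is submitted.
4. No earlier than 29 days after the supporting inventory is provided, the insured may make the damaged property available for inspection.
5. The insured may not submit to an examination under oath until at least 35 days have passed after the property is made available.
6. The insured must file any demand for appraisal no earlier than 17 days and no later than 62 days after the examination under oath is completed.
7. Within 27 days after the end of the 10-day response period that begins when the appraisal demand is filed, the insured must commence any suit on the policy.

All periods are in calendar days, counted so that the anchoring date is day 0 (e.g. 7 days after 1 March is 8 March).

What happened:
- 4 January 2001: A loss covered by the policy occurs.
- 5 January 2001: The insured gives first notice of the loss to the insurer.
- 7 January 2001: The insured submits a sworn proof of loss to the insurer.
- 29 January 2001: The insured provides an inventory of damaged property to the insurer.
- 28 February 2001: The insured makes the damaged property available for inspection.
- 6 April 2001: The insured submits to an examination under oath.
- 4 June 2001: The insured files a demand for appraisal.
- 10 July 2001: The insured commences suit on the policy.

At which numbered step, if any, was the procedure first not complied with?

Step 1 — 6 and 49 days from 4 January 2001 (when the loss occurs) are 10 January 2001 and 22 February 2001 respectively; done 5 January 2001 — 5 days before the window opened.

Step 1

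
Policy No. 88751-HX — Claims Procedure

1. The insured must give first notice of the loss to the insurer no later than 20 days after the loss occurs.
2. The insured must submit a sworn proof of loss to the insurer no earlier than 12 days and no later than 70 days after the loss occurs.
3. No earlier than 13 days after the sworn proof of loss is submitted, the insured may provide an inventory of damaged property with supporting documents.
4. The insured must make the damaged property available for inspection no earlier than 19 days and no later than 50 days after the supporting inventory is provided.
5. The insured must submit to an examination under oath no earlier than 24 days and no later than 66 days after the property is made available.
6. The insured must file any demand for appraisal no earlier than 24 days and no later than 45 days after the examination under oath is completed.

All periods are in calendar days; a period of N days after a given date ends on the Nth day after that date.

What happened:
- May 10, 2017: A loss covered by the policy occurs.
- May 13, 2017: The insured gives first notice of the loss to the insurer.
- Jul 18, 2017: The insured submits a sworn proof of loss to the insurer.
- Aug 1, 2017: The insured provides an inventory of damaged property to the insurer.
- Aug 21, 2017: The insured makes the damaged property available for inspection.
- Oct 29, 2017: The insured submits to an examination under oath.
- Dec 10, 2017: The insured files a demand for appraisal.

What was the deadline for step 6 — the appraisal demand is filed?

Step 6 runs from Oct 29, 2017, when the examination under oath is completed. The window is 24–45 days after Oct 29, 2017; it closes on Dec 13, 2017.

Dec 13, 2017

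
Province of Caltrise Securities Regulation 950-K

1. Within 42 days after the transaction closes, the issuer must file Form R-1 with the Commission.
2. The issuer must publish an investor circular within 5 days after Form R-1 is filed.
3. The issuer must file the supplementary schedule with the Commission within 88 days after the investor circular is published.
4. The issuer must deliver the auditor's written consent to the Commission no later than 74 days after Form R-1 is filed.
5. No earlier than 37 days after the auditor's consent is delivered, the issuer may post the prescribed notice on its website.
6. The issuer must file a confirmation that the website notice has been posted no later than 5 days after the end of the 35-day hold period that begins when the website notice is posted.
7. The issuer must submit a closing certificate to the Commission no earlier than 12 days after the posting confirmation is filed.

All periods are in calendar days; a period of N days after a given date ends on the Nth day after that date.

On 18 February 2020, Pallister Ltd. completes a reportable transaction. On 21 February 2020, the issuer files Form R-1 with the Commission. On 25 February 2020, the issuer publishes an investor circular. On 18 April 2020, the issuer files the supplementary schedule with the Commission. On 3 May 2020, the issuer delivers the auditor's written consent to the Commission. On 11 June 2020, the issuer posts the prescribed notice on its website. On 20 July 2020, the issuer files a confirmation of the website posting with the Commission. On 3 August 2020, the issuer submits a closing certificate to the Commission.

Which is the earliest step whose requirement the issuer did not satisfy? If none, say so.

None — every step was satisfied

Step 1 — counting 42 days from 18 February 2020 (when the transaction closes) gives a deadline of 31 March 2020; 21 February 2020 is within that limit.
Step 2 — counting 5 days from 21 February 2020 (when Form R-1 is filed) gives a deadline of 26 February 2020; completed 25 February 2020, before the deadline.
Step 3 — counting 88 days from 25 February 2020 (when the investor circular is published) gives a deadline of 23 May 2020; completed 18 April 2020, before the deadline.
Step 4 — counting 74 days from 21 February 2020 (when Form R-1 is filed) gives a deadline of 5 May 2020; done 3 May 2020 — timely.
Step 5 — must wait 37 days from 3 May 2020 (when the auditor's consent is delivered), so not before 9 June 2020; 11 June 2020 is on or after that date.
Step 6 — counting 5 days from 16 July 2020 (end of the 35-day hold period, which began when the website notice is posted on 11 June 2020) gives a deadline of 21 July 2020; completed 20 July 2020, before the deadline.
Step 7 — must wait 12 days from 20 July 2020 (when the posting confirmation is filed), so not before 1 August 2020; done 3 August 2020 — permitted.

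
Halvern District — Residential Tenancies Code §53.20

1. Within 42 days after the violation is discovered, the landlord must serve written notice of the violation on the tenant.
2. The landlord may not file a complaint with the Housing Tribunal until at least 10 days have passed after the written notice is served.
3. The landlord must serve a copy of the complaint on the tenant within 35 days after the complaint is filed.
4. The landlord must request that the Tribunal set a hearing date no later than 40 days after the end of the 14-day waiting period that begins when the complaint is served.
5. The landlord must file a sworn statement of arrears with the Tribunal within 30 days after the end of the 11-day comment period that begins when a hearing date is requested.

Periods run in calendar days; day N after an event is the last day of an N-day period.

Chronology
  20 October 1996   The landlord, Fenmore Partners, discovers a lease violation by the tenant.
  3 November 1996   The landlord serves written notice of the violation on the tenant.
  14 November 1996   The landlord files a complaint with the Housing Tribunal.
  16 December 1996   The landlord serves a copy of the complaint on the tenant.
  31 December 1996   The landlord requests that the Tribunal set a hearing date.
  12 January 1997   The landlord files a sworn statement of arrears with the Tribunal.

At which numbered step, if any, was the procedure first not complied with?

(1) due by 20 October 1996 + 42 days = 1 December 1996; done 3 November 1996 — timely.
(2) permitted from 3 November 1996 + 10 days = 13 November 1996 onward; done 14 November 1996 — permitted.
(3) due by 14 November 1996 + 35 days = 19 December 1996; 16 December 1996 is within that limit.
(4) due by 30 December 1996 + 40 days = 8 February 1997; 31 December 1996 is within that limit.
(5) due by 11 January 1997 + 30 days = 10 February 1997; 12 January 1997 is within that limit.

None — every step was satisfied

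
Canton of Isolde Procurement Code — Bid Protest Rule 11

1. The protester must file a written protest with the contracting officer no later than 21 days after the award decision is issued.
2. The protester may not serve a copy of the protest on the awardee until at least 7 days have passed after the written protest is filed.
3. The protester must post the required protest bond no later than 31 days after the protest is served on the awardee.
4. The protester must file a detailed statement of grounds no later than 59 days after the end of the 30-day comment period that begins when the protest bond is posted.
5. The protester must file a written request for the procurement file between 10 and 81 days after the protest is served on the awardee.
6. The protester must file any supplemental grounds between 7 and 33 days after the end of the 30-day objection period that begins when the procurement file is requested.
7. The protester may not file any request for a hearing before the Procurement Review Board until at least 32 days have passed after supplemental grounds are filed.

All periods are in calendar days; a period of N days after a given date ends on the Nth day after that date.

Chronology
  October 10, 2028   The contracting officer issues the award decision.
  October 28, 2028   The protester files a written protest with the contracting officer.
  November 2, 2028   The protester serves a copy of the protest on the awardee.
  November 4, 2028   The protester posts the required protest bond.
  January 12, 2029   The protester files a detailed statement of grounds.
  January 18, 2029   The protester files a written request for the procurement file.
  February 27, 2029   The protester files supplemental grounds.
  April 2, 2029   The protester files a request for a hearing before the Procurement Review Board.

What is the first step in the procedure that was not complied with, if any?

(1) due by October 10, 2028 + 21 days = October 31, 2028; October 28, 2028 is within that limit.
(2) permitted from October 28, 2028 + 7 days = November 4, 2028 onward; acted on November 2, 2028, 2 days prematurely.
Later steps need not be reached.

Step 2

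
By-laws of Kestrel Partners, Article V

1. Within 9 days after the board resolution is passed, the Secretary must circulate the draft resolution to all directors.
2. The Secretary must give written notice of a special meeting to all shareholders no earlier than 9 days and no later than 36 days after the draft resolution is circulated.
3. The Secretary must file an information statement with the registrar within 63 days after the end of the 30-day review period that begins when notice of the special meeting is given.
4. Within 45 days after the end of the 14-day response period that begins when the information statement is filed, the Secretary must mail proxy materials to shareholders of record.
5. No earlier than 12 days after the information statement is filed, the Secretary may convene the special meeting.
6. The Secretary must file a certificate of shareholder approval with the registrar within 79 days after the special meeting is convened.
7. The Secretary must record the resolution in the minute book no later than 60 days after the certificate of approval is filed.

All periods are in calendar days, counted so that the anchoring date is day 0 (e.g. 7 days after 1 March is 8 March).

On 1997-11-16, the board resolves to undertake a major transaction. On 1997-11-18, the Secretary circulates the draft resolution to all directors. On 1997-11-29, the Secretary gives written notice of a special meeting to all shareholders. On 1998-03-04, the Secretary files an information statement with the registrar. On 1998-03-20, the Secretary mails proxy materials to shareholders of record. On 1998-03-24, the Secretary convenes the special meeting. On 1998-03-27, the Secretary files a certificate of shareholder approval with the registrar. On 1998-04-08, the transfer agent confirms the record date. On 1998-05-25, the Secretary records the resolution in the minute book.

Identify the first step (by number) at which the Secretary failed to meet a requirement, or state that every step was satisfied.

Step 3

Step 1: 9 days after 1997-11-16 (when the board resolution is passed) is 1997-11-25; 1997-11-18 is within that limit.
Step 2: the window is 9–36 days after 1997-11-18 (when the draft resolution is circulated), so 1997-11-27 through 1997-12-24; done 1997-11-29, which is between those dates.
Step 3: 63 days after 1997-12-29 (end of the 30-day review period, which began when notice of the special meeting is given on 1997-11-29) is 1998-03-02; not done until 1998-03-04, 2 days after the deadline.
No need to go further; step 3 was not satisfied.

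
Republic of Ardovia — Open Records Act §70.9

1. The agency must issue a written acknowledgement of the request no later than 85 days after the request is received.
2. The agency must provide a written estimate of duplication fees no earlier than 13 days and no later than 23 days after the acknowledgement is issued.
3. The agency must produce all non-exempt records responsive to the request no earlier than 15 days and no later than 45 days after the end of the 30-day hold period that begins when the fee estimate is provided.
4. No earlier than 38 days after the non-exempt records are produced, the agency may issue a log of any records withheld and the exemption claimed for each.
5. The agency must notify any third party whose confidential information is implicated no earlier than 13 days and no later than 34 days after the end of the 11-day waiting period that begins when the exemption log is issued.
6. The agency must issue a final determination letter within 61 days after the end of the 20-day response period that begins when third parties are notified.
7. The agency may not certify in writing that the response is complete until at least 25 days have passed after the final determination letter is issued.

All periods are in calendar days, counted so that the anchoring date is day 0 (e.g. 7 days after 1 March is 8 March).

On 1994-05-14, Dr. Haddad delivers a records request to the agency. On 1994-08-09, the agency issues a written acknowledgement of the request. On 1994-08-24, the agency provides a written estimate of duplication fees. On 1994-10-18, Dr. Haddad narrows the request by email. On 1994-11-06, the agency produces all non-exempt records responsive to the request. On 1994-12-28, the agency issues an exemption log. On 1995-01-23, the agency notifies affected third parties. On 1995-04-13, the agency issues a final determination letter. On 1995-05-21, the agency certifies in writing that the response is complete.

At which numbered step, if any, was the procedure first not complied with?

Step 1

Step 1 — counting 85 days from 1994-05-14 (when the request is received) gives a deadline of 1994-08-07; 1994-08-09 misses that deadline by 2 days.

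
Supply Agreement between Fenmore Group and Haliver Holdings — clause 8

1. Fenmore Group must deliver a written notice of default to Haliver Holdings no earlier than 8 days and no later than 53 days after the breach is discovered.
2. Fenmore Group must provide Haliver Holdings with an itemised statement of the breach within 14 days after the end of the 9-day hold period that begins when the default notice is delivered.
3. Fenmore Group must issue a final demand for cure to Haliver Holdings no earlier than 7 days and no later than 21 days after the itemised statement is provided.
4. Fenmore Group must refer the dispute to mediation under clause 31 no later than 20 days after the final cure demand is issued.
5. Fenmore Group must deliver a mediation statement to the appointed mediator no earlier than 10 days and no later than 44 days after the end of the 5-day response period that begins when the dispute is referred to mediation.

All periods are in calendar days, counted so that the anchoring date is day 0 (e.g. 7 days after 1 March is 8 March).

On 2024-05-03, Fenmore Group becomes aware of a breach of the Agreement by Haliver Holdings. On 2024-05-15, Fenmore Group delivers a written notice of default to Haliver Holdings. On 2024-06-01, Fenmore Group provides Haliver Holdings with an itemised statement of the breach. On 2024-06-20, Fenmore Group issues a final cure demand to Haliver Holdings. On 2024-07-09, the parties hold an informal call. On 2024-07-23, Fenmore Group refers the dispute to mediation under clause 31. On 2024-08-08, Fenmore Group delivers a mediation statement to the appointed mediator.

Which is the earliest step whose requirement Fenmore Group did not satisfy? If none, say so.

(1) the permitted window runs from 2024-05-03 + 8 = 2024-05-11 to 2024-05-03 + 53 = 2024-06-25; 2024-05-15 falls inside that range.
(2) due by 2024-05-24 + 14 days = 2024-06-07; completed 2024-06-01, before the deadline.
(3) the permitted window runs from 2024-06-01 + 7 = 2024-06-08 to 2024-06-01 + 21 = 2024-06-22; done 2024-06-20, which is between those dates.
(4) due by 2024-06-20 + 20 days = 2024-07-10; not done until 2024-07-23, 13 days after the deadline.
The analysis stops there.

Step 4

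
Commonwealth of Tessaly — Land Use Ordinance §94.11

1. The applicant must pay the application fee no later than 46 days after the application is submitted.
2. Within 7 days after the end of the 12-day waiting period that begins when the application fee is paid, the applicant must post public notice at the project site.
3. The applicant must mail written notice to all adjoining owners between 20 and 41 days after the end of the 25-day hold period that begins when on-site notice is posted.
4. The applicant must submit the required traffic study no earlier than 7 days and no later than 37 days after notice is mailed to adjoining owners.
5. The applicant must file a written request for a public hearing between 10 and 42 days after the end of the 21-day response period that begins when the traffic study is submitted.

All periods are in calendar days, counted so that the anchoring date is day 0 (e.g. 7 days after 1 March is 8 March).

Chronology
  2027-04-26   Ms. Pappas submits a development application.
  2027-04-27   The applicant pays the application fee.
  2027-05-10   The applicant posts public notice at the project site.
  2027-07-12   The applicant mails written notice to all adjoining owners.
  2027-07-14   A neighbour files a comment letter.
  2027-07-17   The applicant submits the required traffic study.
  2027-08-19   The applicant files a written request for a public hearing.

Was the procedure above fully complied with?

No

(1) due by 2027-04-26 + 46 days = 2027-06-11; 2027-04-27 is within that limit.
(2) due by 2027-05-09 + 7 days = 2027-05-16; completed 2027-05-10, before the deadline.
(3) the permitted window runs from 2027-06-04 + 20 = 2027-06-24 to 2027-06-04 + 41 = 2027-07-15; done 2027-07-12, which is between those dates.
(4) the permitted window runs from 2027-07-12 + 7 = 2027-07-19 to 2027-07-12 + 37 = 2027-08-18; done 2027-07-17 — 2 days before the window opened.
That is the first point of non-compliance.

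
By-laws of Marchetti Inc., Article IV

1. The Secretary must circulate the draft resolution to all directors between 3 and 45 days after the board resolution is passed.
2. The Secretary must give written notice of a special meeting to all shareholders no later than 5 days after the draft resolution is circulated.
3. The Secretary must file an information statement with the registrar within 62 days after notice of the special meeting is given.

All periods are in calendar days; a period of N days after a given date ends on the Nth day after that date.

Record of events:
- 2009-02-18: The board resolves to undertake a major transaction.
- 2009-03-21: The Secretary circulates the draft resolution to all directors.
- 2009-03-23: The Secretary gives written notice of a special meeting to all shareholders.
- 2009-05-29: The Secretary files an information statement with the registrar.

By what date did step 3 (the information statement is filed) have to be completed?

2009-05-24

Step 3 runs from 2009-03-23, when notice of the special meeting is given. 62 days after 2009-03-23 is 2009-05-24.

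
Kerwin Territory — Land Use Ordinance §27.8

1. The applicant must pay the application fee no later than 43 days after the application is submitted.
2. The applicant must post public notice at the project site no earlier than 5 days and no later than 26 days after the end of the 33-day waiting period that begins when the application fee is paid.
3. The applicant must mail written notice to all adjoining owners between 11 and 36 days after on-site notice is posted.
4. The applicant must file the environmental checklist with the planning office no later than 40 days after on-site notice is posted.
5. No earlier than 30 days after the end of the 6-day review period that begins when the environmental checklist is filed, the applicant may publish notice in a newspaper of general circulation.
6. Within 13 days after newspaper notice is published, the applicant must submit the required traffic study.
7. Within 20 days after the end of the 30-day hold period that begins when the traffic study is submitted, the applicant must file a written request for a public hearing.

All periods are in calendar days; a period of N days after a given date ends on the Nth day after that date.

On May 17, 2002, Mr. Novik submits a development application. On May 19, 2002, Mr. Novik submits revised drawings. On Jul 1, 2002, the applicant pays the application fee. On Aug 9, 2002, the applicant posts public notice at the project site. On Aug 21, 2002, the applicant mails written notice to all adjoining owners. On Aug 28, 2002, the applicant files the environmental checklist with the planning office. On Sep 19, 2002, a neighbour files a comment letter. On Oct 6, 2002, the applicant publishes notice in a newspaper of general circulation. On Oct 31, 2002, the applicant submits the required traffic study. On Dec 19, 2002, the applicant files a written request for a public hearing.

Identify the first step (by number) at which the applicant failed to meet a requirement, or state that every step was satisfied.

Step 1

Step 1: 43 days after May 17, 2002 (when the application is submitted) is Jun 29, 2002; Jul 1, 2002 misses that deadline by 2 days.
The analysis stops there.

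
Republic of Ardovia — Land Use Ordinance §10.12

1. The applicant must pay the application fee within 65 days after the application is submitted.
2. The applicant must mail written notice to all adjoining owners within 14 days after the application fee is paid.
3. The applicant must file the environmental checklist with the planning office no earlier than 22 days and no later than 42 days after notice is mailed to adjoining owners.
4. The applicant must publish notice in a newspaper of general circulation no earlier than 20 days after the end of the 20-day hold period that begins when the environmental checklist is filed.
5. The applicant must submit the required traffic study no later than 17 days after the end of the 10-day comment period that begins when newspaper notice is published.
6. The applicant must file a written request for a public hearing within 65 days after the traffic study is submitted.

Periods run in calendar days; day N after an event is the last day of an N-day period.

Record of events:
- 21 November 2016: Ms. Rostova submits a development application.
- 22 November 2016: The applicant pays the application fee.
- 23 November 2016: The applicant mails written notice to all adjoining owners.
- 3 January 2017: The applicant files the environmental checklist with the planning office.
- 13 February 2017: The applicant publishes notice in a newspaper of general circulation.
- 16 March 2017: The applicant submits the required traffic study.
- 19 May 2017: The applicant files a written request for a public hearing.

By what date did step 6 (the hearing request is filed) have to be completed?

Step 6 runs from 16 March 2017, when the traffic study is submitted. 65 days after 16 March 2017 is 20 May 2017.

20 May 2017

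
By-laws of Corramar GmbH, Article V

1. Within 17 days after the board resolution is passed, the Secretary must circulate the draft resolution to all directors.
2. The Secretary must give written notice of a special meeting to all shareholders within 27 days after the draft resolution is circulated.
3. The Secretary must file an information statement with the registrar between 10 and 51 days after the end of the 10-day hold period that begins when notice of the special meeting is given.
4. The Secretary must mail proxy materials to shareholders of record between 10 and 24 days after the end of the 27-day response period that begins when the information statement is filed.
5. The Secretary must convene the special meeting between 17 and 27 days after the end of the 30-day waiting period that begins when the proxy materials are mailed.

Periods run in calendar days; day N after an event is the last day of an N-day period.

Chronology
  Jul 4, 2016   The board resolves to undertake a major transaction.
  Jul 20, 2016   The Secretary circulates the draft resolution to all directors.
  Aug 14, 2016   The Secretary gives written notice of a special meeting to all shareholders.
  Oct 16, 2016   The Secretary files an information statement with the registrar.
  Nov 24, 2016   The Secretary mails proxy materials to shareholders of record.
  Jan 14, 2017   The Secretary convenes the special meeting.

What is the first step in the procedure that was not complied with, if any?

Step 3

Step 1: 17 days after Jul 4, 2016 (when the board resolution is passed) is Jul 21, 2016; Jul 20, 2016 is within that limit.
Step 2: 27 days after Jul 20, 2016 (when the draft resolution is circulated) is Aug 16, 2016; completed Aug 14, 2016, before the deadline.
Step 3: the window is 10–51 days after Aug 24, 2016 (end of the 10-day hold period, which began when notice of the special meeting is given on Aug 14, 2016), so Sep 3, 2016 through Oct 14, 2016; done Oct 16, 2016 — 2 days after the window closed.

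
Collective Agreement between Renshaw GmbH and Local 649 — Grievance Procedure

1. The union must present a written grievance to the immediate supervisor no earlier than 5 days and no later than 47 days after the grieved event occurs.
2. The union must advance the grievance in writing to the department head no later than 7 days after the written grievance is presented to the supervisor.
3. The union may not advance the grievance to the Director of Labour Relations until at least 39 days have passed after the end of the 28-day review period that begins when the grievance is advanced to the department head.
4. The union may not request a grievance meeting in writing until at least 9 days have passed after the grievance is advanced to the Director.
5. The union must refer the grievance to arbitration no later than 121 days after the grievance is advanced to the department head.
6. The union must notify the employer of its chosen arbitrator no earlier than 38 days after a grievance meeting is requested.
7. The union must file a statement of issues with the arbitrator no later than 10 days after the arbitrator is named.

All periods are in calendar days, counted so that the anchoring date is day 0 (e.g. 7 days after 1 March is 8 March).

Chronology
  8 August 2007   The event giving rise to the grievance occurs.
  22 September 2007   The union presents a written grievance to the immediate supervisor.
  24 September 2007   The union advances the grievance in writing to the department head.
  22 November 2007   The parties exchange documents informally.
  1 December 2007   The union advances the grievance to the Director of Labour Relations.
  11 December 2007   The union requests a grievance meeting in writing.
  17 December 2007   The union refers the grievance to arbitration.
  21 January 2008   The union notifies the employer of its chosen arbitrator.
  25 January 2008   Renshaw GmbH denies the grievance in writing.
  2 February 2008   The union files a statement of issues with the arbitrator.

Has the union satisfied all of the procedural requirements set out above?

(1) the permitted window runs from 8 August 2007 + 5 = 13 August 2007 to 8 August 2007 + 47 = 24 September 2007; done 22 September 2007, which is between those dates.
(2) due by 22 September 2007 + 7 days = 29 September 2007; 24 September 2007 is within that limit.
(3) permitted from 22 October 2007 + 39 days = 30 November 2007 onward; 1 December 2007 is on or after that date.
(4) permitted from 1 December 2007 + 9 days = 10 December 2007 onward; done 11 December 2007, after the minimum wait.
(5) due by 24 September 2007 + 121 days = 23 January 2008; 17 December 2007 is within that limit.
(6) permitted from 11 December 2007 + 38 days = 18 January 2008 onward; done 21 January 2008, after the minimum wait.
(7) due by 21 January 2008 + 10 days = 31 January 2008; 2 February 2008 misses that deadline by 2 days.

No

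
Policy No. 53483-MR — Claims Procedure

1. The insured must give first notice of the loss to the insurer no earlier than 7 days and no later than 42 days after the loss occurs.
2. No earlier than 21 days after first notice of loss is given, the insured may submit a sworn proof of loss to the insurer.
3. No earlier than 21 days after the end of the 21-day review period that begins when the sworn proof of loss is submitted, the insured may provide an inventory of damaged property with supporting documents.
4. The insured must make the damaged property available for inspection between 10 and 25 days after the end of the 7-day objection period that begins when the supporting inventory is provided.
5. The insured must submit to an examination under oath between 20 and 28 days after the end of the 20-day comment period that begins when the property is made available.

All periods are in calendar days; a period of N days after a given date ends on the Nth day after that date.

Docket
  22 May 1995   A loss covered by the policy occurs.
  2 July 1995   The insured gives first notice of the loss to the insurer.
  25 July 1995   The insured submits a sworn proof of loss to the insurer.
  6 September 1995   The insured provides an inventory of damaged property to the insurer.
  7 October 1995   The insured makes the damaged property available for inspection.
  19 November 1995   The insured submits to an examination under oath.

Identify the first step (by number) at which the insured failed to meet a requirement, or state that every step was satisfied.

Step 1: the window is 7–42 days after 22 May 1995 (when the loss occurs), so 29 May 1995 through 3 July 1995; done 2 July 1995, which is between those dates.
Step 2: the earliest permitted date is 21 days after 2 July 1995 (when first notice of loss is given), i.e. 23 July 1995; 25 July 1995 is on or after that date.
Step 3: the earliest permitted date is 21 days after 15 August 1995 (end of the 21-day review period, which began when the sworn proof of loss is submitted on 25 July 1995), i.e. 5 September 1995; done 6 September 1995, after the minimum wait.
Step 4: the window is 10–25 days after 13 September 1995 (end of the 7-day objection period, which began when the supporting inventory is provided on 6 September 1995), so 23 September 1995 through 8 October 1995; done 7 October 1995, which is between those dates.
Step 5: the window is 20–28 days after 27 October 1995 (end of the 20-day comment period, which began when the property is made available on 7 October 1995), so 16 November 1995 through 24 November 1995; done 19 November 1995, which is between those dates.

None — every step was satisfied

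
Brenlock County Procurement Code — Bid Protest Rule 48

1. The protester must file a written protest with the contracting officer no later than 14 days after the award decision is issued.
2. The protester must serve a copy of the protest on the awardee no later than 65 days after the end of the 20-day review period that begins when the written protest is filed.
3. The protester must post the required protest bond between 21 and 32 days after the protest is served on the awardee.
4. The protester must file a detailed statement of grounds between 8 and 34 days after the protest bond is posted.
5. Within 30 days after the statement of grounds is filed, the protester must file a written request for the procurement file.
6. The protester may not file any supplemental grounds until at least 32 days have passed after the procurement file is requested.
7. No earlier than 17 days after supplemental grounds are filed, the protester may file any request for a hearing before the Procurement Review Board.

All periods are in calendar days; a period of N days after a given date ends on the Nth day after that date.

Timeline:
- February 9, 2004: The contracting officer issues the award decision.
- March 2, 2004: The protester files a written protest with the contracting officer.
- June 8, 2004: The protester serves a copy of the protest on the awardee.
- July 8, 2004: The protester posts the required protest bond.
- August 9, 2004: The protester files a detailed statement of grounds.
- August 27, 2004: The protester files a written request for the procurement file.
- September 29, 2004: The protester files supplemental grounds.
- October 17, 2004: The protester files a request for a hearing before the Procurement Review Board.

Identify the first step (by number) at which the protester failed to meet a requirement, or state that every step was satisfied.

Step 1

(1) due by February 9, 2004 + 14 days = February 23, 2004; done March 2, 2004 — 8 days late.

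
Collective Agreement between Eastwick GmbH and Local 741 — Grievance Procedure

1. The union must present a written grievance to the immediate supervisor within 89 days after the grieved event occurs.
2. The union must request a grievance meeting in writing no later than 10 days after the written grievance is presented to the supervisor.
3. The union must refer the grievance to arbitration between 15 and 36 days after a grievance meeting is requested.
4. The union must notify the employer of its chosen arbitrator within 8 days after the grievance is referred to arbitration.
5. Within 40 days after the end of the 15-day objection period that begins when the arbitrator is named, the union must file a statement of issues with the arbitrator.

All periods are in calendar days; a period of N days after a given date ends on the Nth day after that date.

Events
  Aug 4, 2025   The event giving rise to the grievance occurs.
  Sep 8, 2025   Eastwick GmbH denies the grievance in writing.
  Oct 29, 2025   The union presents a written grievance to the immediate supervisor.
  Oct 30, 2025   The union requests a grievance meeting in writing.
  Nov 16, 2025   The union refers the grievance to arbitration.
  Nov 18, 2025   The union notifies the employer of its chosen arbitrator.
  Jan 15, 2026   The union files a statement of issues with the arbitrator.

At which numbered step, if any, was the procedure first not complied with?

Step 5

Step 1 — counting 89 days from Aug 4, 2025 (when the grieved event occurs) gives a deadline of Nov 1, 2025; completed Oct 29, 2025, before the deadline.
Step 2 — counting 10 days from Oct 29, 2025 (when the written grievance is presented to the supervisor) gives a deadline of Nov 8, 2025; done Oct 30, 2025 — timely.
Step 3 — 15 and 36 days from Oct 30, 2025 (when a grievance meeting is requested) are Nov 14, 2025 and Dec 5, 2025 respectively; done Nov 16, 2025, which is between those dates.
Step 4 — counting 8 days from Nov 16, 2025 (when the grievance is referred to arbitration) gives a deadline of Nov 24, 2025; Nov 18, 2025 is within that limit.
Step 5 — counting 40 days from Dec 3, 2025 (end of the 15-day objection period, which began when the arbitrator is named on Nov 18, 2025) gives a deadline of Jan 12, 2026; Jan 15, 2026 misses that deadline by 3 days.
Later steps need not be reached.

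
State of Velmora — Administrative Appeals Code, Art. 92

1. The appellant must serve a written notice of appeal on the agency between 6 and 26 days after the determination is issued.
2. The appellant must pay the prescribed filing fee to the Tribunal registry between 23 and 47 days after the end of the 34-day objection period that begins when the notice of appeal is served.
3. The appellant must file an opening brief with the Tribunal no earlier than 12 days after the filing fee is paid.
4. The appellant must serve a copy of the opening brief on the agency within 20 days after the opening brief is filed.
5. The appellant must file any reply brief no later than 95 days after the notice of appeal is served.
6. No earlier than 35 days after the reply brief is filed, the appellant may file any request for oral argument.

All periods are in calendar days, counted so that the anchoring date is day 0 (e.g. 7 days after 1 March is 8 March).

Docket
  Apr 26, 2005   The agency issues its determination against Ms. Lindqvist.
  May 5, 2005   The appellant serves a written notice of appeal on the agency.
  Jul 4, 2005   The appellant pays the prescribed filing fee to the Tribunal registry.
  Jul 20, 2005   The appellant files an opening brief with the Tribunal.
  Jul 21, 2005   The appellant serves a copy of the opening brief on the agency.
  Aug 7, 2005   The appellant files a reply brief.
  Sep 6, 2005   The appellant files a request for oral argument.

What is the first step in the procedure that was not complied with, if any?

Step 1 — 6 and 26 days from Apr 26, 2005 (when the determination is issued) are May 2, 2005 and May 22, 2005 respectively; May 5, 2005 falls inside that range.
Step 2 — 23 and 47 days from Jun 8, 2005 (end of the 34-day objection period, which began when the notice of appeal is served on May 5, 2005) are Jul 1, 2005 and Jul 25, 2005 respectively; Jul 4, 2005 falls inside that range.
Step 3 — must wait 12 days from Jul 4, 2005 (when the filing fee is paid), so not before Jul 16, 2005; Jul 20, 2005 is on or after that date.
Step 4 — counting 20 days from Jul 20, 2005 (when the opening brief is filed) gives a deadline of Aug 9, 2005; Jul 21, 2005 is within that limit.
Step 5 — counting 95 days from May 5, 2005 (when the notice of appeal is served) gives a deadline of Aug 8, 2005; done Aug 7, 2005 — timely.
Step 6 — must wait 35 days from Aug 7, 2005 (when the reply brief is filed), so not before Sep 11, 2005; Sep 6, 2005 is 5 days before the earliest permitted date.
That is the first point of non-compliance.

Step 6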